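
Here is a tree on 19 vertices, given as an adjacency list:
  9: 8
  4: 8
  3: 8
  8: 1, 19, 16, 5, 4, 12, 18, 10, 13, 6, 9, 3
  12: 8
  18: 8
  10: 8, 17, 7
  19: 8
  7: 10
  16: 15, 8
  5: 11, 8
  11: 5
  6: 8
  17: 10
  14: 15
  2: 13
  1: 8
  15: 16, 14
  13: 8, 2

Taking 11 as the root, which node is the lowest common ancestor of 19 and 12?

Ancestors of 19 (toward the root): 19, 8, 5, 11.
Ancestors of 12: 12, 8, 5, 11.
The deepest node appearing in both lists is 8.

8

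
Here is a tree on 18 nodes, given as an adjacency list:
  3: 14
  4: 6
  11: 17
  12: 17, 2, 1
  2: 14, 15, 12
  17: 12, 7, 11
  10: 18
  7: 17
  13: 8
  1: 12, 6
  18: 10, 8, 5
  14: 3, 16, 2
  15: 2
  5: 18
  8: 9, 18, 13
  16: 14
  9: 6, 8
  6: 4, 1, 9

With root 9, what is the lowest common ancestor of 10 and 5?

18

Path 10→root: 10 18 8 9; path 5→root: 5 18 8 9.
First common node: 18.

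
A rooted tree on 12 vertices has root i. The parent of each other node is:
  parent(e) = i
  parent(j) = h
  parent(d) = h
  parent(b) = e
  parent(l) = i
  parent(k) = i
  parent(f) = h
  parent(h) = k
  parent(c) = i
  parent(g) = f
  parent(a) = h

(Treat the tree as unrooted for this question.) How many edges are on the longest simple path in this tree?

6

A longest path is b - e - i - k - h - f - g, with 6 edges.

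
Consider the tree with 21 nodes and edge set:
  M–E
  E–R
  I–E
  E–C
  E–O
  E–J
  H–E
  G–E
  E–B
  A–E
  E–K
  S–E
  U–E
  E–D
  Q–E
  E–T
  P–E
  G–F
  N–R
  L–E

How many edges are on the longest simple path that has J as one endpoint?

3

Distances from J peak at 3, attained at N (F also at distance 3).
J–E–R–N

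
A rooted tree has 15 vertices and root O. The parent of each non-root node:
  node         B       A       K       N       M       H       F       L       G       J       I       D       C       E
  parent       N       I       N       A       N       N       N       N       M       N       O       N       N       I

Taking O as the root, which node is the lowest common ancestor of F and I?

I

Path F→root: F N A I O; path I→root: I O.
First common node: I.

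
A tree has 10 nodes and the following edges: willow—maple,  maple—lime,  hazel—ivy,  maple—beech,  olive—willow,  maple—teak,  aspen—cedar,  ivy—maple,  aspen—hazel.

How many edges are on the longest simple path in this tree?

Starting from olive, a farthest node is cedar at distance 6.
One longest path: olive - willow - maple - ivy - hazel - aspen - cedar.
So the diameter is 6.

6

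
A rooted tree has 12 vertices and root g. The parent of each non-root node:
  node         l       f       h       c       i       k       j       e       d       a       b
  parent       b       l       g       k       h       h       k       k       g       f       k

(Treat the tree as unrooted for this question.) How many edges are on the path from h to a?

5

The path is h–k–b–l–f–a, which has 5 edges.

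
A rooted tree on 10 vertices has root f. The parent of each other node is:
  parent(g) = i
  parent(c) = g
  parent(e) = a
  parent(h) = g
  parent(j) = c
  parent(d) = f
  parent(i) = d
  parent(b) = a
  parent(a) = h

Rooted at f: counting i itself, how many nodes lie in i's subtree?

8

The subtree rooted at i contains: i, g, c, h, j, a, b, e — 8 nodes.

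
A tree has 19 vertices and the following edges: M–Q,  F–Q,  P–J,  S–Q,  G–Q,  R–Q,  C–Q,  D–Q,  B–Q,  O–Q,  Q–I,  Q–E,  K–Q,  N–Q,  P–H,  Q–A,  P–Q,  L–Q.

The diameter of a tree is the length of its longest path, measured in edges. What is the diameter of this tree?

A longest path is H - P - Q - L, with 3 edges.

3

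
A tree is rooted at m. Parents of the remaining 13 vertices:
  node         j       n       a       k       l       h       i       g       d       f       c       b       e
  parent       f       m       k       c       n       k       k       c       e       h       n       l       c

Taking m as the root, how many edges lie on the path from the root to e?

Path from m to e: m–n–c–e, which has 3 edges.

3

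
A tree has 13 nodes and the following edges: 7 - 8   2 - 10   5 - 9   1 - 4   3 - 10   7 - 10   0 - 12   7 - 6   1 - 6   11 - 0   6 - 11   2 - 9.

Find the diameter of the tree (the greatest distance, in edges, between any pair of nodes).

BFS from 5 reaches 12 last, at distance 8; BFS from 12 confirms no node is farther.
Path: 5 – 9 – 2 – 10 – 7 – 6 – 11 – 0 – 12.

8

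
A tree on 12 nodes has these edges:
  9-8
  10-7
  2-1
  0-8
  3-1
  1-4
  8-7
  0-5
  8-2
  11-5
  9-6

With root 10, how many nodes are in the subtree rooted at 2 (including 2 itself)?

The subtree rooted at 2 contains: 2, 1, 4, 3 — 4 nodes.

4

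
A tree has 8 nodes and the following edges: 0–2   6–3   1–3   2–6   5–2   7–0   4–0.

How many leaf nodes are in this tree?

4

Degree-1 nodes: 1, 4, 5, 7 — 4 of them.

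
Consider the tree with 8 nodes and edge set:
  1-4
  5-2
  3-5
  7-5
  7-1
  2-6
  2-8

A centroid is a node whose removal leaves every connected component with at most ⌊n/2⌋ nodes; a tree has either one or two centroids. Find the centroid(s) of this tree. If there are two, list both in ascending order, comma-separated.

Delete 5: the remaining components have sizes 3, 3, 1. Max 3 ≤ 4, so 5 is a centroid.
Every other node leaves some component of size > 4, so the centroid is unique.

5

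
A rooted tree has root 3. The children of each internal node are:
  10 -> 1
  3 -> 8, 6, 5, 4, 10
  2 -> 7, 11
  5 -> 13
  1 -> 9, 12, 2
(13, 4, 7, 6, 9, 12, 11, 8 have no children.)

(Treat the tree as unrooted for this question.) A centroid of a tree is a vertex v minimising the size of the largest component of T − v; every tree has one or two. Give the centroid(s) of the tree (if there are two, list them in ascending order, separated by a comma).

Delete 10: the remaining components have sizes 6, 6. Max 6 ≤ 6, so 10 is a centroid.
Every other node leaves some component of size > 6, so the centroid is unique.

10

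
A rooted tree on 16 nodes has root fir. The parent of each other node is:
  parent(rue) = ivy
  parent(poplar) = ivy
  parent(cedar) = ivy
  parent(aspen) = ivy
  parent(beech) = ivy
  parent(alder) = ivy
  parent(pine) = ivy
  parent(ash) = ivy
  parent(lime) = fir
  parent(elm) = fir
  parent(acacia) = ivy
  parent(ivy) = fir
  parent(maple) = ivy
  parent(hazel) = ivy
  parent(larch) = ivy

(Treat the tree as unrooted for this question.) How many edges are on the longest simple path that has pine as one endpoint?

3

The node farthest from pine is elm (lime also at distance 3), via pine – ivy – fir – elm — 3 edges.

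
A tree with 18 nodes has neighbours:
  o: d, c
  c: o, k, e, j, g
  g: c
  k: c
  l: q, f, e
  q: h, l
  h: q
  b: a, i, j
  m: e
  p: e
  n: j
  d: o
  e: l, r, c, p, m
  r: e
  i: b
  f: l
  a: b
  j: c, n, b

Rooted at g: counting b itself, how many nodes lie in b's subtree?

Descendants of b (including itself): b, a, i. That's 3.

3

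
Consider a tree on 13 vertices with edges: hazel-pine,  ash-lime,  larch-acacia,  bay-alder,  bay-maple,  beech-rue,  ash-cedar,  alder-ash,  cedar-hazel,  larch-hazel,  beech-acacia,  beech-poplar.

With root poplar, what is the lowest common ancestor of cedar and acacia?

acacia

Path cedar→root: cedar hazel larch acacia beech poplar; path acacia→root: acacia beech poplar.
First common node: acacia.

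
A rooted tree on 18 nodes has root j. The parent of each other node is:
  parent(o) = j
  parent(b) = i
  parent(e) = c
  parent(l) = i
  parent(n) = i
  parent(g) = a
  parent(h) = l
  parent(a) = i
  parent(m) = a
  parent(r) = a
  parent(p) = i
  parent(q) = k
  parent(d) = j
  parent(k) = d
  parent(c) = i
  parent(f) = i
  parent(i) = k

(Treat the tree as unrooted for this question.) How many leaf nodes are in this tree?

Degree-1 nodes: b, e, f, g, h, m, n, o, p, q, r — 11 of them.

11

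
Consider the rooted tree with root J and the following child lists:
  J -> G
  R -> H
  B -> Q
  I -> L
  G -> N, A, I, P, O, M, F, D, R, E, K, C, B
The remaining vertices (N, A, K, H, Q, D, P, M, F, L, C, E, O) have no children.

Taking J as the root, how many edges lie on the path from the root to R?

Climbing from R to the root: R–G–J. That's 2 steps.

2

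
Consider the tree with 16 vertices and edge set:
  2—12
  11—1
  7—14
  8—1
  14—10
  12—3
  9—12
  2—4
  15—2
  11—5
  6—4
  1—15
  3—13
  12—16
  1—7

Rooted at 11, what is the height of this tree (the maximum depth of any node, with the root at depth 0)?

6

The longest root-to-leaf path is 11 → 1 → 15 → 2 → 12 → 3 → 13 (6 edges).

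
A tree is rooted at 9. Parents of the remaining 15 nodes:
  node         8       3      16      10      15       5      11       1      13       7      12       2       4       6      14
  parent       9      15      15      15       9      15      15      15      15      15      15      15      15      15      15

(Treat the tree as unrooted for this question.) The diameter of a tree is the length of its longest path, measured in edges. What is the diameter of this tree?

BFS from 8 reaches 2 last, at distance 3; BFS from 2 confirms no node is farther.
Path: 8–9–15–2.

3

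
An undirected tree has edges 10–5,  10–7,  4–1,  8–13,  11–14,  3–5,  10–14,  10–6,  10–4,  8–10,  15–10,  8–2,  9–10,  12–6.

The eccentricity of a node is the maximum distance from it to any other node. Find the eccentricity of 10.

A farthest node from 10 is 11 (2, 13, 12, 3, 1 also at distance 2).
The path 10 – 14 – 11 has 2 edges.

2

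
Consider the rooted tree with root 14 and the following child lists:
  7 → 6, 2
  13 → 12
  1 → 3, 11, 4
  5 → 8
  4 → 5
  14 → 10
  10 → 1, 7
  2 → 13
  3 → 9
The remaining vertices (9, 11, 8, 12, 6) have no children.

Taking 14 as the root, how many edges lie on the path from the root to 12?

5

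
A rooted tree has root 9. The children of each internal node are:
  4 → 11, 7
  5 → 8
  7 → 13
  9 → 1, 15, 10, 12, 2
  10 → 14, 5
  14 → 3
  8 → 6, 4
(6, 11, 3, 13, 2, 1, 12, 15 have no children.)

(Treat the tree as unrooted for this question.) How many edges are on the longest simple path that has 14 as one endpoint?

6

A farthest node from 14 is 13.
The path 14–10–5–8–4–7–13 has 6 edges.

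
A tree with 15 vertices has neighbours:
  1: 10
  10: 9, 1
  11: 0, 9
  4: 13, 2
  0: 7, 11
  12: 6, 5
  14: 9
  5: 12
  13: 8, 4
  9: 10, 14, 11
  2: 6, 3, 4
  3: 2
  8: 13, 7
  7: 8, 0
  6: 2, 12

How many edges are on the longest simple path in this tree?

BFS from 1 reaches 5 last, at distance 12; BFS from 5 confirms no node is farther.
Path: 1 - 10 - 9 - 11 - 0 - 7 - 8 - 13 - 4 - 2 - 6 - 12 - 5.

12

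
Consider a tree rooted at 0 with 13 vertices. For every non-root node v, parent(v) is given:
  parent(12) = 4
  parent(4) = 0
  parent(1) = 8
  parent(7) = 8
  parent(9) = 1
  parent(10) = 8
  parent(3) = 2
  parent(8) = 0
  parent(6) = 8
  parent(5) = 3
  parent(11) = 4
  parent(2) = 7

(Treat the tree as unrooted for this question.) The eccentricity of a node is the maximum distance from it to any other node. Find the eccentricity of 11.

A farthest node from 11 is 5.
The path 11 – 4 – 0 – 8 – 7 – 2 – 3 – 5 has 7 edges.

7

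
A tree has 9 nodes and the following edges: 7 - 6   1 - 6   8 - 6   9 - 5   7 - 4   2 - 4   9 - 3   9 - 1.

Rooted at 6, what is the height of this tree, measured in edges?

A deepest node is 3, reached by 6-1-9-3.
That path has 3 edges, so the height is 3.

3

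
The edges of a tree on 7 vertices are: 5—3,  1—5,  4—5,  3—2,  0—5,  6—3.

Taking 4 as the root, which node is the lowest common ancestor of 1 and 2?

5

1's ancestor chain is 1, 5, 4 and 2's is 2, 3, 5, 4; they first meet at 5.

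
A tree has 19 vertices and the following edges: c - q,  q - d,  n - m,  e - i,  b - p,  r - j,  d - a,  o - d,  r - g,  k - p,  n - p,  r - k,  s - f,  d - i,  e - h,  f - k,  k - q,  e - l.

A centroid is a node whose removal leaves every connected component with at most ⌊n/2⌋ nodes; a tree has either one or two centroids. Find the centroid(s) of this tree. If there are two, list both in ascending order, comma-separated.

k

If k is removed the pieces have sizes 9, 4, 3, 2, all ≤ ⌊19/2⌋ = 9.
Every other node leaves some component of size > 9, so the centroid is unique.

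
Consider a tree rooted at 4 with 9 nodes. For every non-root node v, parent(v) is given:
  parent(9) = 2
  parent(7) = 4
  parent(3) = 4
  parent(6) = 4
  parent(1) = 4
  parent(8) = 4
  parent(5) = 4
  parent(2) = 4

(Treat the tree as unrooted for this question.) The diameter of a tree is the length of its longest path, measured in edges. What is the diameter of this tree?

3

BFS from 9 reaches 1 last, at distance 3; BFS from 1 confirms no node is farther.
Path: 9 – 2 – 4 – 1.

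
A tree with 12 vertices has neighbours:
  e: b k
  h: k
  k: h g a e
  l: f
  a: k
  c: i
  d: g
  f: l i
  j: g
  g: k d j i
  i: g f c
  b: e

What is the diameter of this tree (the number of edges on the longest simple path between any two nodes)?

A longest path is b - e - k - g - i - f - l, with 6 edges.

6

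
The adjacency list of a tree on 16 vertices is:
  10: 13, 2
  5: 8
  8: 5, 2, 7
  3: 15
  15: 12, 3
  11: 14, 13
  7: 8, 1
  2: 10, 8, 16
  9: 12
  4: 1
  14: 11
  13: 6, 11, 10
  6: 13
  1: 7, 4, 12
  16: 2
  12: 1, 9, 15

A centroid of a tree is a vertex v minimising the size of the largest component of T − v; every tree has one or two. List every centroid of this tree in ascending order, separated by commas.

8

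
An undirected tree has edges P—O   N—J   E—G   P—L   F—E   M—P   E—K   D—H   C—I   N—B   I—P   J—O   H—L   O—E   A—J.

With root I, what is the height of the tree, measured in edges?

A deepest node is B, reached by I – P – O – J – N – B.
That path has 5 edges, so the height is 5.

5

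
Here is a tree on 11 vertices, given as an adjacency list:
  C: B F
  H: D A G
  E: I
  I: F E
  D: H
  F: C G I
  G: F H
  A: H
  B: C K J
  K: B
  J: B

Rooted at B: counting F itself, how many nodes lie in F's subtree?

7

Descendants of F (including itself): F, G, I, H, E, A, D. That's 7.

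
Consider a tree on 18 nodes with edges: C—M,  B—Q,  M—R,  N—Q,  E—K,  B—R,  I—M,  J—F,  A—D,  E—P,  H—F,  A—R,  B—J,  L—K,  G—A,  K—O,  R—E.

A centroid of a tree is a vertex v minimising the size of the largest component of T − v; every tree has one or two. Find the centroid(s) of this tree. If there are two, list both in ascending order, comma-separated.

R

Delete R: the remaining components have sizes 6, 5, 3, 3. Max 6 ≤ 9, so R is a centroid.
No neighbour of R does as well, so R is the unique centroid.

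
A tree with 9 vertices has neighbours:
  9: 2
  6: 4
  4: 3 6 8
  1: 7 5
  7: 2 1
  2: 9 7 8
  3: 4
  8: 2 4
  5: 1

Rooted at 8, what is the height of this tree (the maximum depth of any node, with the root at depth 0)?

The longest root-to-leaf path is 8–2–7–1–5 (4 edges).

4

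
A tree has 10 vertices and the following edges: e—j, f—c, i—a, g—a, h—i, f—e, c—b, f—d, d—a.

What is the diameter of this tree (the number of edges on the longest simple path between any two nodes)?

BFS from h reaches j last, at distance 6; BFS from j confirms no node is farther.
Path: h–i–a–d–f–e–j.

6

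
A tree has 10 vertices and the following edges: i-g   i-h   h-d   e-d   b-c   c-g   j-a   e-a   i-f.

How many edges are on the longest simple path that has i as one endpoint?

5

A farthest node from i is j.
The path i-h-d-e-a-j has 5 edges.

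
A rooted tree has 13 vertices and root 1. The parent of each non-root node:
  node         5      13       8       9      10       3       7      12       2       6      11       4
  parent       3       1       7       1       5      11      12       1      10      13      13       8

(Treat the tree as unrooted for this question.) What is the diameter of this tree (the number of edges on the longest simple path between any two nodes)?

Starting from 2, a farthest node is 4 at distance 10.
One longest path: 2-10-5-3-11-13-1-12-7-8-4.
So the diameter is 10.

10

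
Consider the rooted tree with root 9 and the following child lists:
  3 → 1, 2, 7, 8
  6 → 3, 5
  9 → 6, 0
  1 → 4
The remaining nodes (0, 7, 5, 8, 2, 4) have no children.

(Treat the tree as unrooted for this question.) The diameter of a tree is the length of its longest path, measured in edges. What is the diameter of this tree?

A longest path is 0 - 9 - 6 - 3 - 1 - 4, with 5 edges.

5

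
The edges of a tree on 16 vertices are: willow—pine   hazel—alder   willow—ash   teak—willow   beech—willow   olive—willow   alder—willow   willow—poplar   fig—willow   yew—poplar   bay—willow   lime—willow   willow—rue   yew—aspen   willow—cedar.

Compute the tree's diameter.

5

BFS from aspen reaches hazel last, at distance 5; BFS from hazel confirms no node is farther.
Path: aspen - yew - poplar - willow - alder - hazel.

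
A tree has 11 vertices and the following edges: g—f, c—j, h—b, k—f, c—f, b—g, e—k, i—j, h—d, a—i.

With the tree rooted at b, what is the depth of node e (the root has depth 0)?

4

Path from b to e: b–g–f–k–e, which has 4 edges.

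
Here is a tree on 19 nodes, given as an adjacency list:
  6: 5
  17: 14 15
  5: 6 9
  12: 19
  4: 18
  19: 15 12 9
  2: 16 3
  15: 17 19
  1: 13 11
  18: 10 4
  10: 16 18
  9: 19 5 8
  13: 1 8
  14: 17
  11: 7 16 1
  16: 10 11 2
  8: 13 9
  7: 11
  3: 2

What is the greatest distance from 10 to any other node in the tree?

10

A farthest node from 10 is 14.
The path 10-16-11-1-13-8-9-19-15-17-14 has 10 edges.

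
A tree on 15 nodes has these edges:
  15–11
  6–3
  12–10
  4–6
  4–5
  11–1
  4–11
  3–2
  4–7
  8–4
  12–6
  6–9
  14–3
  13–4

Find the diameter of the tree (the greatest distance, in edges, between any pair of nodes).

5

Starting from 10, a farthest node is 1 at distance 5.
One longest path: 10-12-6-4-11-1.
So the diameter is 5.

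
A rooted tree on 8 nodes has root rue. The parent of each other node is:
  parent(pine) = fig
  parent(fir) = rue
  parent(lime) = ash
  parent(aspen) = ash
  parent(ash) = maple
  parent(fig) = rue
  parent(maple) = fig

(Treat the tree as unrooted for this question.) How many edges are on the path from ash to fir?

4

The path is ash–maple–fig–rue–fir, which has 4 edges.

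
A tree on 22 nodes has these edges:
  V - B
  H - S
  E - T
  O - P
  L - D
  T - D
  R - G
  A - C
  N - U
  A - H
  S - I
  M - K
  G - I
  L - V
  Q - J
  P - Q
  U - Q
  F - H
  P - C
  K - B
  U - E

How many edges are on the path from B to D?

3

B – V – L – D: 3 edges.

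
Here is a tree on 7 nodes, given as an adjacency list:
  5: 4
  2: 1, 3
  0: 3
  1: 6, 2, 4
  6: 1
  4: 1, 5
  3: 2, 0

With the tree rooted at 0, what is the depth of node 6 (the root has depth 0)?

4

0–3–2–1–6 — 4 edges.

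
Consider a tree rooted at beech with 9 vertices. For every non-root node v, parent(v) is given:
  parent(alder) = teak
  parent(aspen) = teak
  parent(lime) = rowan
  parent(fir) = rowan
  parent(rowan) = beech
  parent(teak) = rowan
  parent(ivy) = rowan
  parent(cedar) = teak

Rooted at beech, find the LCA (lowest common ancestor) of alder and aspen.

alder's ancestor chain is alder, teak, rowan, beech and aspen's is aspen, teak, rowan, beech; they first meet at teak.

teak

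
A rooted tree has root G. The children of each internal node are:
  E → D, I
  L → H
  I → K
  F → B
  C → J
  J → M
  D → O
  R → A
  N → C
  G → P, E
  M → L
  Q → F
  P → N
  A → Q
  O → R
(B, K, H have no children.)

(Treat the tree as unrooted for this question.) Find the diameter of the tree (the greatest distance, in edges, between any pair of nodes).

15

Starting from B, a farthest node is H at distance 15.
One longest path: B–F–Q–A–R–O–D–E–G–P–N–C–J–M–L–H.
So the diameter is 15.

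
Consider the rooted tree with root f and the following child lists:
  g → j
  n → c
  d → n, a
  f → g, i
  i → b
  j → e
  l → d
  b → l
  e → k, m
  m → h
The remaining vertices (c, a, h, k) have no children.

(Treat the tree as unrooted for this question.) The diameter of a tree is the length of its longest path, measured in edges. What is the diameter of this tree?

BFS from c reaches h last, at distance 11; BFS from h confirms no node is farther.
Path: c – n – d – l – b – i – f – g – j – e – m – h.

11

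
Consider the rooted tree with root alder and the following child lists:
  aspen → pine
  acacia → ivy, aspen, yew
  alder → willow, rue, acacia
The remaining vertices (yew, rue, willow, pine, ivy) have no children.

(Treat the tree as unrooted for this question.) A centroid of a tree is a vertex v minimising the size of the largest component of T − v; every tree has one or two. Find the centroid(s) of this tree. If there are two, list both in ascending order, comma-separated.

acacia

Delete acacia: the remaining components have sizes 3, 2, 1, 1. Max 3 ≤ 4, so acacia is a centroid.
Every other node leaves some component of size > 4, so the centroid is unique.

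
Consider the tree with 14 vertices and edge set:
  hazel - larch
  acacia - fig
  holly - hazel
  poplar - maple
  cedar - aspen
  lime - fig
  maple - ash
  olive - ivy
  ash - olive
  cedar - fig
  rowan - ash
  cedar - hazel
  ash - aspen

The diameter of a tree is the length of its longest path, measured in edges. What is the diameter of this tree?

6

Starting from ivy, a farthest node is holly at distance 6.
One longest path: ivy–olive–ash–aspen–cedar–hazel–holly.
So the diameter is 6.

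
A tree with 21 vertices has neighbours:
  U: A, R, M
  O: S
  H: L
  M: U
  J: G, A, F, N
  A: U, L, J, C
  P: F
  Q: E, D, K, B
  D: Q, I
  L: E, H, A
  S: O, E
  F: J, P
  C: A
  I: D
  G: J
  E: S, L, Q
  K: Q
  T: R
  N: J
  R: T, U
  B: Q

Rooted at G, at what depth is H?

4

Climbing from H to the root: H – L – A – J – G. That's 4 steps.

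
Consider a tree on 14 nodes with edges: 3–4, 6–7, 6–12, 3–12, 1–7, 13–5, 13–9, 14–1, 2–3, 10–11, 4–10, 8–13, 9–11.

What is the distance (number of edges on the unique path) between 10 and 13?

The path is 10–11–9–13, which has 3 edges.

3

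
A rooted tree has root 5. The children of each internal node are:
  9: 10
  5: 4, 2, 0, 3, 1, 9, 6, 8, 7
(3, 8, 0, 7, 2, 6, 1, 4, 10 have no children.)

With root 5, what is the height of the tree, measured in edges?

The longest root-to-leaf path is 5-9-10 (2 edges).

2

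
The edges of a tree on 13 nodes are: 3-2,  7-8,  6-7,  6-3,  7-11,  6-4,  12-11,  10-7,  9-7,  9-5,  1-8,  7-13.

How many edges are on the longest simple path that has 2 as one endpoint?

5

Distances from 2 peak at 5, attained at 5 (1, 12 also at distance 5).
2–3–6–7–9–5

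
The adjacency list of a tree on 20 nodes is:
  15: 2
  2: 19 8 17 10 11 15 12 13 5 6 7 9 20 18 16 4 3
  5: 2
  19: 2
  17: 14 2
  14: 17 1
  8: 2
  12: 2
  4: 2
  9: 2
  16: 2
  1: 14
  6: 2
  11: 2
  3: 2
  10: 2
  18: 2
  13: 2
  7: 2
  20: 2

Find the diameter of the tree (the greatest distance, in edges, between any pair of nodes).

BFS from 1 reaches 3 last, at distance 4; BFS from 3 confirms no node is farther.
Path: 1 - 14 - 17 - 2 - 3.

4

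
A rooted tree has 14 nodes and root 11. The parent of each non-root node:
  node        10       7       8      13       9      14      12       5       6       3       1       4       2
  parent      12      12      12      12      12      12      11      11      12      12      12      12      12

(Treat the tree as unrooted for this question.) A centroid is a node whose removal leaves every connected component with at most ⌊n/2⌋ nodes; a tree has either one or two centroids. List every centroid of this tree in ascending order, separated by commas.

12

Delete 12: the remaining components have sizes 2, 1, 1, 1, 1, 1, 1, 1, 1, 1, 1, 1. Max 2 ≤ 7, so 12 is a centroid.
No neighbour of 12 does as well, so 12 is the unique centroid.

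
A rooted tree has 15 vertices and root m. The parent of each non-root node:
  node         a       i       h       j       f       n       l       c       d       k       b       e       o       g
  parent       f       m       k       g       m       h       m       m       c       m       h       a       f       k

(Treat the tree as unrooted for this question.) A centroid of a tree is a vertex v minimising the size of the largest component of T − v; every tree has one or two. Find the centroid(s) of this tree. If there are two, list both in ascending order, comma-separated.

Removing m splits the tree into components of sizes 6, 4, 2, 1, 1; the largest is 6 ≤ ⌊15/2⌋ = 7.
No neighbour of m does as well, so m is the unique centroid.

m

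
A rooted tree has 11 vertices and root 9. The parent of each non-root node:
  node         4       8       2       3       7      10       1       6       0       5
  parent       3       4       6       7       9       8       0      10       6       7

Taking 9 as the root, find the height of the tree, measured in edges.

8

The longest root-to-leaf path is 9–7–3–4–8–10–6–0–1 (8 edges).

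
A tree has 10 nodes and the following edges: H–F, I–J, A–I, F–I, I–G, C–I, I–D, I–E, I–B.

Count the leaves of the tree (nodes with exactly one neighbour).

Degree-1 nodes: A, B, C, D, E, G, H, J — 8 of them.

8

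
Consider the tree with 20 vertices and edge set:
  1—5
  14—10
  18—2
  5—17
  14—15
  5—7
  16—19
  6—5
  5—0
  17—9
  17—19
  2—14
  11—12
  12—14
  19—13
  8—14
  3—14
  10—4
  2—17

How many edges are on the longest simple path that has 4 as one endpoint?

A farthest node from 4 is 1 (16, 0, 13, 6, 7 also at distance 6).
The path 4-10-14-2-17-5-1 has 6 edges.

6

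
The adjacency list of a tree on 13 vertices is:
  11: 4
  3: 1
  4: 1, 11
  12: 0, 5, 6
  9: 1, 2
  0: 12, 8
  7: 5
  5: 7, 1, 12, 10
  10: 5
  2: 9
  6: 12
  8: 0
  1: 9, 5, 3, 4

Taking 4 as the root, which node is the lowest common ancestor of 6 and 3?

1

Path 6→root: 6 12 5 1 4; path 3→root: 3 1 4.
First common node: 1.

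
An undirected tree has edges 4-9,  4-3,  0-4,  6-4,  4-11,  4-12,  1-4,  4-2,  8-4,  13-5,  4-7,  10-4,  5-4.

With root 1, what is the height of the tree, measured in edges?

3

A deepest node is 13, reached by 1–4–5–13.
That path has 3 edges, so the height is 3.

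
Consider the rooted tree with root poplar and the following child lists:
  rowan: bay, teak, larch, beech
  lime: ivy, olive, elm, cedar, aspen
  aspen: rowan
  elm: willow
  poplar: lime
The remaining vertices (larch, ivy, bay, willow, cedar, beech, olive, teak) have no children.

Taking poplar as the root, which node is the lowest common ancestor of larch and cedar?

larch's ancestor chain is larch, rowan, aspen, lime, poplar and cedar's is cedar, lime, poplar; they first meet at lime.

lime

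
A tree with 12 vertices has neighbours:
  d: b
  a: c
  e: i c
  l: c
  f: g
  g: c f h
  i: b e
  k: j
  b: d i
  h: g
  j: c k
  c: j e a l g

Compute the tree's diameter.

6

BFS from d reaches h last, at distance 6; BFS from h confirms no node is farther.
Path: d – b – i – e – c – g – h.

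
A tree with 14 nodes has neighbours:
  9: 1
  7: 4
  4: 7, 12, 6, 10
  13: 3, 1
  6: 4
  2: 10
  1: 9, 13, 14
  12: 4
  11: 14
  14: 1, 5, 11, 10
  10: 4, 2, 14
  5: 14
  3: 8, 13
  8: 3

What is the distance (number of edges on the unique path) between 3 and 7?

The path is 3 – 13 – 1 – 14 – 10 – 4 – 7, which has 6 edges.

6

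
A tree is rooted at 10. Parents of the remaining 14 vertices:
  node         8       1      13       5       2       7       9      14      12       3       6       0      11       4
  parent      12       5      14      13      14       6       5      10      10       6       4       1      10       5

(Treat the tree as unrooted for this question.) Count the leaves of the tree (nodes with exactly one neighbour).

7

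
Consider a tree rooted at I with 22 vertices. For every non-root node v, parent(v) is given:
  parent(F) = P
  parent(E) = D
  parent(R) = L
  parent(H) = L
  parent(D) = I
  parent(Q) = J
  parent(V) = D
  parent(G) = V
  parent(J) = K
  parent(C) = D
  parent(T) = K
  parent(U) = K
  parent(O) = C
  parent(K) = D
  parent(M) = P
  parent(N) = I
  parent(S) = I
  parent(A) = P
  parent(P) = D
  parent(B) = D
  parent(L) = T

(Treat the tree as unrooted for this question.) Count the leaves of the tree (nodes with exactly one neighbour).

13

The leaves are A, B, E, F, G, H, M, N, O, Q, R, S, U.
That is 13 leaves.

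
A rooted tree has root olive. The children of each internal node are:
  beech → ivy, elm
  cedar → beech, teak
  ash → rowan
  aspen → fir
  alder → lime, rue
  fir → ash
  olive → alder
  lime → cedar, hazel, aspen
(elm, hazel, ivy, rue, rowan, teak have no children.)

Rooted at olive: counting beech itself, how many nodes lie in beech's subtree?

The subtree rooted at beech contains: beech, ivy, elm — 3 nodes.

3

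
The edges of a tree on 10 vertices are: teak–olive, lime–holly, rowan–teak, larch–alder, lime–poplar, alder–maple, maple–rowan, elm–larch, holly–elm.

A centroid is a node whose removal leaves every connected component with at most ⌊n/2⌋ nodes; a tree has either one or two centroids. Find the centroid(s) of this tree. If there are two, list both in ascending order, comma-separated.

alder, larch

If larch is removed the pieces have sizes 5, 4, all ≤ ⌊10/2⌋ = 5.
Its neighbour alder also leaves a largest component of size 5, so both are centroids.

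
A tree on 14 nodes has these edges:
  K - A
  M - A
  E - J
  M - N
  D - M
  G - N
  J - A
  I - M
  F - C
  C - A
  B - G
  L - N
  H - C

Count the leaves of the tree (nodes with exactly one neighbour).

8

The leaves are B, D, E, F, H, I, K, L.
That is 8 leaves.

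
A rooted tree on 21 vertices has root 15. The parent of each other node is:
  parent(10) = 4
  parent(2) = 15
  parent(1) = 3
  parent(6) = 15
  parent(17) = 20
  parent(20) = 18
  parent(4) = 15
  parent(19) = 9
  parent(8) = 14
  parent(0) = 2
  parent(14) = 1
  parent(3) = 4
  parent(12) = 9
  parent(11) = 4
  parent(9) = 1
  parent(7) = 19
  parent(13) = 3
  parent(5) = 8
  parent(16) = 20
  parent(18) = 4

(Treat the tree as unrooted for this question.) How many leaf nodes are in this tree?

Degree-1 nodes: 0, 5, 6, 7, 10, 11, 12, 13, 16, 17 — 10 of them.

10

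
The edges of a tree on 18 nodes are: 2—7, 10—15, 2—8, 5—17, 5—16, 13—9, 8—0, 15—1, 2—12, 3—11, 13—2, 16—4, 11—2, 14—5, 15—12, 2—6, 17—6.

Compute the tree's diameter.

8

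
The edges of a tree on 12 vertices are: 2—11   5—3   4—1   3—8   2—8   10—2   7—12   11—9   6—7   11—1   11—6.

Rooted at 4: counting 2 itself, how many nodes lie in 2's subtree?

5

2's subtree: {2, 10, 8, 3, 5}, size 5.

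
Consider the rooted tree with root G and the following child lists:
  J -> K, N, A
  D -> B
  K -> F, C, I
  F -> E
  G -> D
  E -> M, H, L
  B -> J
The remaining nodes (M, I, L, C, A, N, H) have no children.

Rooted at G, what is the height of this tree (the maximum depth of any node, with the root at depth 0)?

7

The longest root-to-leaf path is G-D-B-J-K-F-E-H (7 edges).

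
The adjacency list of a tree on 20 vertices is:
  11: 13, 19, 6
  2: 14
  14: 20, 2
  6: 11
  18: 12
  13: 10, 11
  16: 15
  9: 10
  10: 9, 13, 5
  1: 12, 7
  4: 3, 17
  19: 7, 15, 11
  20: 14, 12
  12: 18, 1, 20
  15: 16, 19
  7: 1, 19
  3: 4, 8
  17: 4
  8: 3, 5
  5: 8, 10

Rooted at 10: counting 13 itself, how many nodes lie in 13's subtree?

13

The subtree rooted at 13 contains: 13, 11, 19, 6, 15, 7, 16, 1, 12, 20, 18, 14, 2 — 13 nodes.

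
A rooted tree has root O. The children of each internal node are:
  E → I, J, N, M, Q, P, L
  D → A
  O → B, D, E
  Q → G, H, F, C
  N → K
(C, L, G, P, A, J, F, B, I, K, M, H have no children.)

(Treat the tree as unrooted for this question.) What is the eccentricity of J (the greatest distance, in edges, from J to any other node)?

The node farthest from J is A, via J-E-O-D-A — 4 edges.

4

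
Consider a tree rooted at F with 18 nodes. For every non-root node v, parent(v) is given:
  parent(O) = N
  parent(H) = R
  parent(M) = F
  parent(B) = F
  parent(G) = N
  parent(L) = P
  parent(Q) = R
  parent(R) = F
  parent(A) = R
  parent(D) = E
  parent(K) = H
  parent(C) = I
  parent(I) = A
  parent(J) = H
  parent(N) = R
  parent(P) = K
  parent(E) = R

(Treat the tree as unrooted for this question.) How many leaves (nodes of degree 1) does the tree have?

9

Exactly 9 nodes have a single neighbour: B, C, D, G, J, L, M, O, Q.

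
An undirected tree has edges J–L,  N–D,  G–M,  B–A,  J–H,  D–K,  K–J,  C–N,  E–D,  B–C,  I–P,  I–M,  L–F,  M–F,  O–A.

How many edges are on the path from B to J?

5

Walking from B: B – C – N – D – K – J. Length 5.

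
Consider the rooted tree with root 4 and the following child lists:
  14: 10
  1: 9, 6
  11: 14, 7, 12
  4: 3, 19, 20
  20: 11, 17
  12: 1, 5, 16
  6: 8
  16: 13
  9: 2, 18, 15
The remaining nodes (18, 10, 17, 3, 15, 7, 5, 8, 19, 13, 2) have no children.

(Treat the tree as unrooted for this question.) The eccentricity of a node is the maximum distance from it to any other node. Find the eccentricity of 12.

4

A farthest node from 12 is 3 (19 also at distance 4).
The path 12-11-20-4-3 has 4 edges.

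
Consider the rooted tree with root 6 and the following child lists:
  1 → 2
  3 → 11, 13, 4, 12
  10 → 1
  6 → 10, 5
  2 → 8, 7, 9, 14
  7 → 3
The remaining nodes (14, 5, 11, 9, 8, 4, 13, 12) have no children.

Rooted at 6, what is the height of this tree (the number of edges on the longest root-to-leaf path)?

13 sits deepest: 6–10–1–2–7–3–13 — 6 edges from the root.

6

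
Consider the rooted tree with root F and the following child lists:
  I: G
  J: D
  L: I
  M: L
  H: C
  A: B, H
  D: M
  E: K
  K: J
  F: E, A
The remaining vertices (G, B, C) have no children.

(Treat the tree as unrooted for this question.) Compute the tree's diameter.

11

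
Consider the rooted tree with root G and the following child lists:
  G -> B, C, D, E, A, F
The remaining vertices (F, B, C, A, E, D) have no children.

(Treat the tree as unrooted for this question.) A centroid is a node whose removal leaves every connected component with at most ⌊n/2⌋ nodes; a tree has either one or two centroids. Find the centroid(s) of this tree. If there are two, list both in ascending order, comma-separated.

Removing G splits the tree into components of sizes 1, 1, 1, 1, 1, 1; the largest is 1 ≤ ⌊7/2⌋ = 3.
Every other node leaves some component of size > 3, so the centroid is unique.

G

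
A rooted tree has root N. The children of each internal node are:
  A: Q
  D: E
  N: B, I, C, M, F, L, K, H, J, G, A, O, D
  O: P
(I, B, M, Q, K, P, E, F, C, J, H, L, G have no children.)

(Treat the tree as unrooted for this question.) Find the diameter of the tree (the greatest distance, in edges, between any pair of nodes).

4

A longest path is Q-A-N-O-P, with 4 edges.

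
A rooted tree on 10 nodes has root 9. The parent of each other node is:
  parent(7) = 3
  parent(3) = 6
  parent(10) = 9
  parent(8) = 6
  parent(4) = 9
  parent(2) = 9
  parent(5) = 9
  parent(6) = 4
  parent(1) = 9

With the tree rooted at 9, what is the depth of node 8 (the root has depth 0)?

9 – 4 – 6 – 8 — 3 edges.

3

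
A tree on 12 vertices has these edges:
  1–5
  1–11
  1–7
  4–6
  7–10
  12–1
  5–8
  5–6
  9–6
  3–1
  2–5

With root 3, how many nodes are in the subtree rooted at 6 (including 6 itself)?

3

6's subtree: {6, 9, 4}, size 3.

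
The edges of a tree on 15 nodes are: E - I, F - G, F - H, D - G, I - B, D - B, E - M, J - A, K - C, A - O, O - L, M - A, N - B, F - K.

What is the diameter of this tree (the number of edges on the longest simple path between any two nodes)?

Starting from C, a farthest node is L at distance 11.
One longest path: C-K-F-G-D-B-I-E-M-A-O-L.
So the diameter is 11.

11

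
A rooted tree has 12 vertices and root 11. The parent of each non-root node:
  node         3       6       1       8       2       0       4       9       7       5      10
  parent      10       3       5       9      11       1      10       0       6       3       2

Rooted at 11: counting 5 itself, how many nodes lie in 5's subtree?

5's subtree: {5, 1, 0, 9, 8}, size 5.

5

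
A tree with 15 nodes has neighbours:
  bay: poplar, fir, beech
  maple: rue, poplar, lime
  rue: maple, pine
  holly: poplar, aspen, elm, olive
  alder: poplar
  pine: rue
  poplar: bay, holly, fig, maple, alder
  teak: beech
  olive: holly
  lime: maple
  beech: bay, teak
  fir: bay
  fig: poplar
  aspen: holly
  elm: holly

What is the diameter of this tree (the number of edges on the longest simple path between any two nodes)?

Starting from teak, a farthest node is pine at distance 6.
One longest path: teak - beech - bay - poplar - maple - rue - pine.
So the diameter is 6.

6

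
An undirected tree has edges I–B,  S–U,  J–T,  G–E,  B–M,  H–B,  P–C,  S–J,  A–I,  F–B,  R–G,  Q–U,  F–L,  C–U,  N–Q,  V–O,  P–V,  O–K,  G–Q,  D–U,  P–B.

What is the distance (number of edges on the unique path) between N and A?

N – Q – U – C – P – B – I – A: 7 edges.

7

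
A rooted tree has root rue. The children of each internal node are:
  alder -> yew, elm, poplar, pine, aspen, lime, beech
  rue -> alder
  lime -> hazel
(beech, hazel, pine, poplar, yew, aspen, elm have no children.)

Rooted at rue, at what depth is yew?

2

Climbing from yew to the root: yew – alder – rue. That's 2 steps.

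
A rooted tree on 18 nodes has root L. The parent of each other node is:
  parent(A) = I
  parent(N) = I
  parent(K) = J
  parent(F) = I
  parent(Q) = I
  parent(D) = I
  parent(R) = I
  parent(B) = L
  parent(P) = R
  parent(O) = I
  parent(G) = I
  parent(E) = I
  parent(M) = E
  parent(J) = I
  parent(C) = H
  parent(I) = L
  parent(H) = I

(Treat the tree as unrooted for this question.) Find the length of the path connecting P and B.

4

The path is P–R–I–L–B, which has 4 edges.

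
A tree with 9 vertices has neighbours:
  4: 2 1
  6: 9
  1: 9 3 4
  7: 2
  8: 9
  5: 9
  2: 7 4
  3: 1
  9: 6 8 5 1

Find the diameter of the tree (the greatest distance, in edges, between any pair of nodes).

Starting from 5, a farthest node is 7 at distance 5.
One longest path: 5-9-1-4-2-7.
So the diameter is 5.

5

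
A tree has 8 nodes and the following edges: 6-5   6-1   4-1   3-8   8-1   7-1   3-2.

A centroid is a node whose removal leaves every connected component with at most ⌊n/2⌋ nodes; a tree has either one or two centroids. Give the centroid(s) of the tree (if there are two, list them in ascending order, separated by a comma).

1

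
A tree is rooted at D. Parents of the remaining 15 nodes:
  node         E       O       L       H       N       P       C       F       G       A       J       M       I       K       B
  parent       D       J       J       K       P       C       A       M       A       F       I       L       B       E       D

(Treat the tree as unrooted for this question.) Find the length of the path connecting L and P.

5

L–M–F–A–C–P: 5 edges.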